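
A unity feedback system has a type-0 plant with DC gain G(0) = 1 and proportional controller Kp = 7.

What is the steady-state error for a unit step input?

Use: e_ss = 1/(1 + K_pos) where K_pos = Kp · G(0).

K_pos = Kp · G(0) = 7 × 1 = 7. e_ss = 1/(1 + 7) = 0.125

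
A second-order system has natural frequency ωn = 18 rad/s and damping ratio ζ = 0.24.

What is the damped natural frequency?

ωd = ωn√(1 - ζ²) = 18√(1 - 0.24²) = 17.47 rad/s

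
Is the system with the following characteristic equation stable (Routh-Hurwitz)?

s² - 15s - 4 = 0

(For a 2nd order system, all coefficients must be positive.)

Coefficients: 1, -15, -4. b=-15, c=-4 not positive, so system is unstable.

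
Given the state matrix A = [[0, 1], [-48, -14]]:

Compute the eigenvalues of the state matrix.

det(A - λI) = λ² - (-14)λ + 48 = (λ - (-8))(λ - (-6)). Eigenvalues: -8, -6.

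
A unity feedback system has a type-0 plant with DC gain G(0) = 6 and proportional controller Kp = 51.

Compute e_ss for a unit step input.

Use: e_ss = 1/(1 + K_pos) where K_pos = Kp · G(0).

K_pos = Kp · G(0) = 51 × 6 = 306. e_ss = 1/(1 + 306) = 0.0033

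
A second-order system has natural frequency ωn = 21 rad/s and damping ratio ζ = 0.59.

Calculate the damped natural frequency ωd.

ωd = ωn√(1 - ζ²) = 21√(1 - 0.59²) = 16.96 rad/s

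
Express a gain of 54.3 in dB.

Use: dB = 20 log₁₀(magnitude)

dB = 20 log₁₀(54.3) = 34.7 dB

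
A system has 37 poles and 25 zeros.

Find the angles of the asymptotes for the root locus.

n - m = 37 - 25 = 12. Angles: θk = (2k + 1)·180°/12 = 15°, 45°, 75°, 105°, 135°, 165°, 195°, 225°, 255°, 285°, 315°, 345°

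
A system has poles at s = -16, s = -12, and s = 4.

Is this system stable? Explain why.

Pole(s) at s = 4 are not in the left half-plane. System is unstable.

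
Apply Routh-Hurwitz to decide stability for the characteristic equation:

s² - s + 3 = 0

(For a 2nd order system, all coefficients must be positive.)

Coefficients: 1, -1, 3. b=-1 not positive, so system is unstable.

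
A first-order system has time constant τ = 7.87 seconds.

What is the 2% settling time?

For first-order system, 2% settling time ≈ 4τ = 4 × 7.87 = 31.48 s.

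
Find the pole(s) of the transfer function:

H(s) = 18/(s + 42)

Pole is where denominator = 0: s + 42 = 0, so s = -42.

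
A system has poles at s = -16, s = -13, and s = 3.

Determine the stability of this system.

Pole(s) at s = 3 are not in the left half-plane. System is unstable.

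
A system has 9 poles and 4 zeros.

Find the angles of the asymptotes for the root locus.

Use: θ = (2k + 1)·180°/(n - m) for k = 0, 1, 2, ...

n - m = 9 - 4 = 5. Angles: θk = (2k + 1)·180°/5 = 36°, 108°, 180°, 252°, 324°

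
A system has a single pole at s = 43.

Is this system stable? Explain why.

Pole at s = 43 is in the right half-plane. Unstable.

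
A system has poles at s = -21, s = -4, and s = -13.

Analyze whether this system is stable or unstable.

All poles are in the left half-plane. System is stable.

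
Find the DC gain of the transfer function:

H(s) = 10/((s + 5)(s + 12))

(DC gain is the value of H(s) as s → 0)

DC gain = H(0) = 10/(5 × 12) = 10/60 = 0.1667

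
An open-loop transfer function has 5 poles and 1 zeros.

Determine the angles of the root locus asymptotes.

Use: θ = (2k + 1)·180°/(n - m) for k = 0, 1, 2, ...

n - m = 5 - 1 = 4. Angles: θk = (2k + 1)·180°/4 = 45°, 135°, 225°, 315°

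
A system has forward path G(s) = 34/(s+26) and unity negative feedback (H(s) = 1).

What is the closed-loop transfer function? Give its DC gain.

T(s) = G/(1+GH) = [34/(s+26)] / [1 + 34/(s+26)] = 34/(s+26+34) = 34/(s+60). DC gain = 34/60 = 0.5667.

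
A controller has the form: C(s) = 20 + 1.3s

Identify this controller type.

This is a Proportional-Derivative (PD) controller.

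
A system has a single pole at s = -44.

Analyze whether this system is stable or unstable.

Pole at s = -44 is in the left half-plane. Stable.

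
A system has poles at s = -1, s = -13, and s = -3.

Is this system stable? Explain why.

All poles are in the left half-plane. System is stable.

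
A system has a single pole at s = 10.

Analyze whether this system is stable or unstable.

Pole at s = 10 is in the right half-plane. Unstable.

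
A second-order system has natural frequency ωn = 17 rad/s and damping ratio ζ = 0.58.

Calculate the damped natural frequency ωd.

ωd = ωn√(1 - ζ²) = 17√(1 - 0.58²) = 13.85 rad/s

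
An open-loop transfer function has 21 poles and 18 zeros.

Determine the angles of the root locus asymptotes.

n - m = 21 - 18 = 3. Angles: θk = (2k + 1)·180°/3 = 60°, 180°, 300°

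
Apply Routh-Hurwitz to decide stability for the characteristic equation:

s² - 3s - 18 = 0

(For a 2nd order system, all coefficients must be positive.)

Coefficients: 1, -3, -18. b=-3, c=-18 not positive, so system is unstable.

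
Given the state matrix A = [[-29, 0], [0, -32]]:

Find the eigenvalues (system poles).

For diagonal matrix, eigenvalues are diagonal entries: λ₁ = -29, λ₂ = -32.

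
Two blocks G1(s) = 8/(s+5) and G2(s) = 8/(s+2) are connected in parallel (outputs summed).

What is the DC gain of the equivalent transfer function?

Parallel: G_eq = G1 + G2. DC gain = G1(0) + G2(0) = 8/5 + 8/2 = 1.6 + 4 = 5.6.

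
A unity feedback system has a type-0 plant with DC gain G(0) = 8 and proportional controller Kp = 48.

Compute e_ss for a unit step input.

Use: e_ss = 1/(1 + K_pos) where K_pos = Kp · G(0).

K_pos = Kp · G(0) = 48 × 8 = 384. e_ss = 1/(1 + 384) = 0.0026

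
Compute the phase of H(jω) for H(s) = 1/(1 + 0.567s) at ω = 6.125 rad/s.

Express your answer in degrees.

Phase = -arctan(ωτ) = -arctan(6.125 × 0.567) = -73.9°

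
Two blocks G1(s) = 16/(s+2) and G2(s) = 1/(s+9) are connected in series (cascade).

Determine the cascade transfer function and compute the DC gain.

Series: multiply transfer functions. G_eq = 16/(s+2) × 1/(s+9) = 16/((s+2)(s+9)). DC gain = 16/(2×9) = 0.8889.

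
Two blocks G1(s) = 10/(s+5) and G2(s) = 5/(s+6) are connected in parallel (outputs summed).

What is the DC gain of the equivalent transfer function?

Parallel: G_eq = G1 + G2. DC gain = G1(0) + G2(0) = 10/5 + 5/6 = 2 + 0.8333 = 2.8333.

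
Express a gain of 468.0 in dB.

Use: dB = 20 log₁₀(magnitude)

dB = 20 log₁₀(468.0) = 53.4 dB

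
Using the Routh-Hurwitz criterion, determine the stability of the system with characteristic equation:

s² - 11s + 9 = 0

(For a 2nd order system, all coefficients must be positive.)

Coefficients: 1, -11, 9. b=-11 not positive, so system is unstable.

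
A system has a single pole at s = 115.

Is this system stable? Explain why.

Pole at s = 115 is in the right half-plane. Unstable.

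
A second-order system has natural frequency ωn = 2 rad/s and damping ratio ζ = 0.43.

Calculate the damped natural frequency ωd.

ωd = ωn√(1 - ζ²) = 2√(1 - 0.43²) = 1.81 rad/s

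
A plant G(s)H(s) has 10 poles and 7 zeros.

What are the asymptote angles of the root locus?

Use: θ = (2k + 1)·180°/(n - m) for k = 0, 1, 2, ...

n - m = 10 - 7 = 3. Angles: θk = (2k + 1)·180°/3 = 60°, 180°, 300°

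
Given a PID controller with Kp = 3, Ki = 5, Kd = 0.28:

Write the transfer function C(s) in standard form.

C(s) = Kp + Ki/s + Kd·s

Substituting values: C(s) = 3 + 5/s + 0.28s = (0.28s² + 3s + 5)/s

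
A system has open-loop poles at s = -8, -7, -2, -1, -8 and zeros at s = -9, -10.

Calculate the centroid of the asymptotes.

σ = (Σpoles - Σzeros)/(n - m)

σ = (Σpoles - Σzeros)/(n - m) = (-26 - (-19))/(5 - 2) = -7/3 = -2.33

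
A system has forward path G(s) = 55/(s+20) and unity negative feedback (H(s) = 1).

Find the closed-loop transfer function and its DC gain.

T(s) = G/(1+GH) = [55/(s+20)] / [1 + 55/(s+20)] = 55/(s+20+55) = 55/(s+75). DC gain = 55/75 = 0.7333.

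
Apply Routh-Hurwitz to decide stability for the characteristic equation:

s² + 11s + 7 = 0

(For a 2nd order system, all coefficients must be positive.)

Coefficients: 1, 11, 7. All positive, so system is stable.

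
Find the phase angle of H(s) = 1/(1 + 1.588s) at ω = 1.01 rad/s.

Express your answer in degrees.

Phase = -arctan(ωτ) = -arctan(1.01 × 1.588) = -58.1°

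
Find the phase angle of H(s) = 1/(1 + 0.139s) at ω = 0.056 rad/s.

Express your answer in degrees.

Phase = -arctan(ωτ) = -arctan(0.056 × 0.139) = -0.4°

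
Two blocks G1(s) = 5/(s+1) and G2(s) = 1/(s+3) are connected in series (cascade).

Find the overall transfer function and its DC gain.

Series: multiply transfer functions. G_eq = 5/(s+1) × 1/(s+3) = 5/((s+1)(s+3)). DC gain = 5/(1×3) = 1.6667.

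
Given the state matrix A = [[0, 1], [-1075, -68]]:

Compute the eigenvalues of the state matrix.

det(A - λI) = λ² - (-68)λ + 1075 = (λ - (-25))(λ - (-43)). Eigenvalues: -25, -43.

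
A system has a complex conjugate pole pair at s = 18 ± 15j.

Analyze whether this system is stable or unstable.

Real part of poles is 18 (> 0, right half-plane). Unstable.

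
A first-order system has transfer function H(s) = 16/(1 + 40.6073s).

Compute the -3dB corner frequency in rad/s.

Corner frequency = 1/τ = 1/40.6073 = 0.025 rad/s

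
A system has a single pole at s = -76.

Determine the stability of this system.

Pole at s = -76 is in the left half-plane. Stable.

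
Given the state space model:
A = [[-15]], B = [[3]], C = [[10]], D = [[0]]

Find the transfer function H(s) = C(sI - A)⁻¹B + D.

(sI - A)⁻¹ = 1/(s + 15). H(s) = 10 × 3/(s + 15) + 0 = 30/(s + 15).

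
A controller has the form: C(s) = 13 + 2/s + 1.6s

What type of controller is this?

This is a Proportional-Integral-Derivative (PID) controller.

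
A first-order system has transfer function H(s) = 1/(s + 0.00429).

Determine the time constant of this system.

For H(s) = 1/(s + 1/τ), the pole is at -1/τ = -0.00429, so τ = 1/0.00429 = 233.1 s.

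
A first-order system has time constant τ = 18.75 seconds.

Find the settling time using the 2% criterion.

For first-order system, 2% settling time ≈ 4τ = 4 × 18.75 = 75.0 s.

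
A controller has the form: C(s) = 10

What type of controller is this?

This is a Proportional (P) controller.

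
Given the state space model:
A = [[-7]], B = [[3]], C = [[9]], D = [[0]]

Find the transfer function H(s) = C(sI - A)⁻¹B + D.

(sI - A)⁻¹ = 1/(s + 7). H(s) = 9 × 3/(s + 7) + 0 = 27/(s + 7).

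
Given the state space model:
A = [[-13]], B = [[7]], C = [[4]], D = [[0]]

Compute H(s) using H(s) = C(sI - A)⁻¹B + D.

(sI - A)⁻¹ = 1/(s + 13). H(s) = 4 × 7/(s + 13) + 0 = 28/(s + 13).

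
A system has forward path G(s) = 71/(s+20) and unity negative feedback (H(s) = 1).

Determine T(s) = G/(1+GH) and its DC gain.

T(s) = G/(1+GH) = [71/(s+20)] / [1 + 71/(s+20)] = 71/(s+20+71) = 71/(s+91). DC gain = 71/91 = 0.7802.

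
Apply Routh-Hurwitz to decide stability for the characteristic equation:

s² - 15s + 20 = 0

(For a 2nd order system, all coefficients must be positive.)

Coefficients: 1, -15, 20. b=-15 not positive, so system is unstable.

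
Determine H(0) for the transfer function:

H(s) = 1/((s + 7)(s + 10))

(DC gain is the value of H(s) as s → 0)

DC gain = H(0) = 1/(7 × 10) = 1/70 = 0.0143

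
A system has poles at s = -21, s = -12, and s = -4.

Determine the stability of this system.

All poles are in the left half-plane. System is stable.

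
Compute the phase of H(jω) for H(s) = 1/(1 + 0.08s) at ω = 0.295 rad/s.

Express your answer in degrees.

Phase = -arctan(ωτ) = -arctan(0.295 × 0.08) = -1.4°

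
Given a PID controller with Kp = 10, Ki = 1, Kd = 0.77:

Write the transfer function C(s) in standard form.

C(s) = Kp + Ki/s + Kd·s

Substituting values: C(s) = 10 + 1/s + 0.77s = (0.77s² + 10s + 1)/s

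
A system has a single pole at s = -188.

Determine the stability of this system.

Pole at s = -188 is in the left half-plane. Stable.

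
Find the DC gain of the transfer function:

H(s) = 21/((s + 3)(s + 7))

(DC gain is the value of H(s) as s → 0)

DC gain = H(0) = 21/(3 × 7) = 21/21 = 1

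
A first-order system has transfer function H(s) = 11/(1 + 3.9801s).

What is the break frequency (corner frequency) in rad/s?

Corner frequency = 1/τ = 1/3.9801 = 0.251 rad/s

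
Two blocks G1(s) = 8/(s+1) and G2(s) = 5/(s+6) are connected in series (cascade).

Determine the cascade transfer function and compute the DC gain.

Series: multiply transfer functions. G_eq = 8/(s+1) × 5/(s+6) = 40/((s+1)(s+6)). DC gain = 40/(1×6) = 6.6667.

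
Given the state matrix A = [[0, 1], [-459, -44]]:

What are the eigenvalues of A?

det(A - λI) = λ² - (-44)λ + 459 = (λ - (-27))(λ - (-17)). Eigenvalues: -27, -17.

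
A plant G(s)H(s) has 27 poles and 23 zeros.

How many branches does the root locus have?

Root locus has n branches where n = number of poles = 27.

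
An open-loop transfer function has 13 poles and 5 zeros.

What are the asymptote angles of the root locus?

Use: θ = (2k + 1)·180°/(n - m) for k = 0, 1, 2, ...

n - m = 13 - 5 = 8. Angles: θk = (2k + 1)·180°/8 = 22.5°, 67.5°, 112.5°, 157.5°, 202.5°, 247.5°, 292.5°, 337.5°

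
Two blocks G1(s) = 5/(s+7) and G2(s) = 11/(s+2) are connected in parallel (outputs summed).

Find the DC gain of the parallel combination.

Parallel: G_eq = G1 + G2. DC gain = G1(0) + G2(0) = 5/7 + 11/2 = 0.7143 + 5.5 = 6.2143.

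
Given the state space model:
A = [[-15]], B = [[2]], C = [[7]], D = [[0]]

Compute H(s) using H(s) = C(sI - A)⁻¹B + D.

(sI - A)⁻¹ = 1/(s + 15). H(s) = 7 × 2/(s + 15) + 0 = 14/(s + 15).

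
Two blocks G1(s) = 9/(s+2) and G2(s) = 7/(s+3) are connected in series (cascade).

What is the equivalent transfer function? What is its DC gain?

Series: multiply transfer functions. G_eq = 9/(s+2) × 7/(s+3) = 63/((s+2)(s+3)). DC gain = 63/(2×3) = 10.5.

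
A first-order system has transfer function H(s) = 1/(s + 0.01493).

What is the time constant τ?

For H(s) = 1/(s + 1/τ), the pole is at -1/τ = -0.01493, so τ = 1/0.01493 = 66.98 s.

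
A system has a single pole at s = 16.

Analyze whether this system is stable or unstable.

Pole at s = 16 is in the right half-plane. Unstable.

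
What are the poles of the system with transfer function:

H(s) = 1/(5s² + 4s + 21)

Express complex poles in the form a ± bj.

Discriminant = 4² - 4×5×21 = 16 - 420 = -404 < 0, so the poles are a complex conjugate pair s = (-4 ± j√404)/(2×5). Real part = -4/(2×5) = -4/10 = -0.4; imaginary part = ±√404/(2×5) ≈ 2.0100. Poles: s = -0.4 ± 2.0100j.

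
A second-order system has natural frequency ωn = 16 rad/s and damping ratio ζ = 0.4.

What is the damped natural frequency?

ωd = ωn√(1 - ζ²) = 16√(1 - 0.4²) = 14.66 rad/s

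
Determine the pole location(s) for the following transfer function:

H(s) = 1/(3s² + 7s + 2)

Discriminant = 7² - 4×3×2 = 49 - 24 = 25 > 0, so two distinct real poles. Using quadratic formula: s = (-7 ± √25)/(2×3) = (-7 ± √25)/6, with √25 = 5. s₁ = -2/6 ≈ -0.3333, s₂ = -12/6 = -2. Poles: s₁ = -0.3333, s₂ = -2.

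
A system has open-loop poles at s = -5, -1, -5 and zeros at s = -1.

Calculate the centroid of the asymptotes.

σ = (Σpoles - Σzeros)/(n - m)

σ = (Σpoles - Σzeros)/(n - m) = (-11 - (-1))/(3 - 1) = -10/2 = -5.0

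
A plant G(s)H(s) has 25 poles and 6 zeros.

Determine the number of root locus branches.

Root locus has n branches where n = number of poles = 25.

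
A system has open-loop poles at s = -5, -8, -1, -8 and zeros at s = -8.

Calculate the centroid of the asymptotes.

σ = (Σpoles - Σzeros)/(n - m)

σ = (Σpoles - Σzeros)/(n - m) = (-22 - (-8))/(4 - 1) = -14/3 = -4.67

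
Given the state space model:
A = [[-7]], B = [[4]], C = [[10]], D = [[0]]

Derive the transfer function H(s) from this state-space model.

(sI - A)⁻¹ = 1/(s + 7). H(s) = 10 × 4/(s + 7) + 0 = 40/(s + 7).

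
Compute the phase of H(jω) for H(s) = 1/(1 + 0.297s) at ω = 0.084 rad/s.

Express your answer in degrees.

Phase = -arctan(ωτ) = -arctan(0.084 × 0.297) = -1.4°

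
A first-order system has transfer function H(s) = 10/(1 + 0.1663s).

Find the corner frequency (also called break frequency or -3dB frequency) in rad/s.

Corner frequency = 1/τ = 1/0.1663 = 6.013 rad/s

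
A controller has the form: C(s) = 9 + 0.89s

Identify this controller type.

This is a Proportional-Derivative (PD) controller.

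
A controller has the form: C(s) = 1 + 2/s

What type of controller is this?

This is a Proportional-Integral (PI) controller.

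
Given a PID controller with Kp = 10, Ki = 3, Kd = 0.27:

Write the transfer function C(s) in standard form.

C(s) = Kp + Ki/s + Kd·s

Substituting values: C(s) = 10 + 3/s + 0.27s = (0.27s² + 10s + 3)/s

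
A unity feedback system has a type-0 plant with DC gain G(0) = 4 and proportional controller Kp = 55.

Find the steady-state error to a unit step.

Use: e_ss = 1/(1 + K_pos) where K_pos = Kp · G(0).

K_pos = Kp · G(0) = 55 × 4 = 220. e_ss = 1/(1 + 220) = 0.0045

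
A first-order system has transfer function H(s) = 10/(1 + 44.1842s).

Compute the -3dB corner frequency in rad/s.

Corner frequency = 1/τ = 1/44.1842 = 0.023 rad/s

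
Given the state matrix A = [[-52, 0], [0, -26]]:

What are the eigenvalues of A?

For diagonal matrix, eigenvalues are diagonal entries: λ₁ = -52, λ₂ = -26.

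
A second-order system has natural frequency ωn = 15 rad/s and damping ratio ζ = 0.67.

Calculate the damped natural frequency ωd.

ωd = ωn√(1 - ζ²) = 15√(1 - 0.67²) = 11.14 rad/s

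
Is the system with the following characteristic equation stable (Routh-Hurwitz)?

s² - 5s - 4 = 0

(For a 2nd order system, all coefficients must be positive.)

Coefficients: 1, -5, -4. b=-5, c=-4 not positive, so system is unstable.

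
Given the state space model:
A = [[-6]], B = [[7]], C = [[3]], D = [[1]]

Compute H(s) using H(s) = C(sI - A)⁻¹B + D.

(sI - A)⁻¹ = 1/(s + 6). H(s) = 3×7/(s + 6) + 1 = (s + 27)/(s + 6).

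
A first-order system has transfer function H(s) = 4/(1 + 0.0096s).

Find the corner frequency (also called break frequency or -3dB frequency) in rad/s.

Corner frequency = 1/τ = 1/0.0096 = 104.167 rad/s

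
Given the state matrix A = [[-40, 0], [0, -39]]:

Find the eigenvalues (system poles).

For diagonal matrix, eigenvalues are diagonal entries: λ₁ = -40, λ₂ = -39.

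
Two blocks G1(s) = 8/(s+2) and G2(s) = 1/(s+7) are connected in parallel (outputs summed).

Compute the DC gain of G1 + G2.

Parallel: G_eq = G1 + G2. DC gain = G1(0) + G2(0) = 8/2 + 1/7 = 4 + 0.1429 = 4.1429.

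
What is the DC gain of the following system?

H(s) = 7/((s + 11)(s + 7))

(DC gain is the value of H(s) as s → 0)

DC gain = H(0) = 7/(11 × 7) = 7/77 = 0.0909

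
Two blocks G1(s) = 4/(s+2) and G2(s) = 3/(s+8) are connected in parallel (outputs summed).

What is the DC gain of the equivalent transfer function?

Parallel: G_eq = G1 + G2. DC gain = G1(0) + G2(0) = 4/2 + 3/8 = 2 + 0.375 = 2.375.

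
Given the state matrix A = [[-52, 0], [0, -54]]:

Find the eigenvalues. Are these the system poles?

For diagonal matrix, eigenvalues are diagonal entries: λ₁ = -52, λ₂ = -54. Eigenvalues of A = system poles.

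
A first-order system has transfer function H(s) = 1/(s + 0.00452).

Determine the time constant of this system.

For H(s) = 1/(s + 1/τ), the pole is at -1/τ = -0.00452, so τ = 1/0.00452 = 221.2 s.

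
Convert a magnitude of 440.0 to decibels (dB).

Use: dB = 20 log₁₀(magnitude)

dB = 20 log₁₀(440.0) = 52.9 dB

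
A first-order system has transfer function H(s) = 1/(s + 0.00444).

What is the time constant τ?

For H(s) = 1/(s + 1/τ), the pole is at -1/τ = -0.00444, so τ = 1/0.00444 = 225.2 s.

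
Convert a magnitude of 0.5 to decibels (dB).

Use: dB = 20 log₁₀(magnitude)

dB = 20 log₁₀(0.5) = -6.0 dB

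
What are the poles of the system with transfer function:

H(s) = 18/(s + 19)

Pole is where denominator = 0: s + 19 = 0, so s = -19.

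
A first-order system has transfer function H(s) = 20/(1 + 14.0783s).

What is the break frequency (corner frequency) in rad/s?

Corner frequency = 1/τ = 1/14.0783 = 0.071 rad/s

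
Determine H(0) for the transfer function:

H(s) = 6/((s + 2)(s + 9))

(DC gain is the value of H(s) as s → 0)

DC gain = H(0) = 6/(2 × 9) = 6/18 = 0.3333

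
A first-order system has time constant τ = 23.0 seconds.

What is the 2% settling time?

For first-order system, 2% settling time ≈ 4τ = 4 × 23.0 = 92.0 s.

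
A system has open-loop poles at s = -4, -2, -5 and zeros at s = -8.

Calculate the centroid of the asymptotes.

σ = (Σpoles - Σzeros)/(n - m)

σ = (Σpoles - Σzeros)/(n - m) = (-11 - (-8))/(3 - 1) = -3/2 = -1.5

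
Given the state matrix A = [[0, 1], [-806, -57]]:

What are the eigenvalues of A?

det(A - λI) = λ² - (-57)λ + 806 = (λ - (-31))(λ - (-26)). Eigenvalues: -31, -26.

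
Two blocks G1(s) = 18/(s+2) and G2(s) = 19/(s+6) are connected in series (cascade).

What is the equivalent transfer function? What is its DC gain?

Series: multiply transfer functions. G_eq = 18/(s+2) × 19/(s+6) = 342/((s+2)(s+6)). DC gain = 342/(2×6) = 28.5.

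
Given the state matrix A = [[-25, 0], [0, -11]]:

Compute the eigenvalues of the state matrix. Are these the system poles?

For diagonal matrix, eigenvalues are diagonal entries: λ₁ = -25, λ₂ = -11. Eigenvalues of A = system poles.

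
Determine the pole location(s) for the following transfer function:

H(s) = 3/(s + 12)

Pole is where denominator = 0: s + 12 = 0, so s = -12.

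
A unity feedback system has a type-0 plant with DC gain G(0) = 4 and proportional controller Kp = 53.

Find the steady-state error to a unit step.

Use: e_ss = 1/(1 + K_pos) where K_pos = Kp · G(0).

K_pos = Kp · G(0) = 53 × 4 = 212. e_ss = 1/(1 + 212) = 0.0047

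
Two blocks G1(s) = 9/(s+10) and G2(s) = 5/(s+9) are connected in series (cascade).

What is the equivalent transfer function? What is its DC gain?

Series: multiply transfer functions. G_eq = 9/(s+10) × 5/(s+9) = 45/((s+10)(s+9)). DC gain = 45/(10×9) = 0.5.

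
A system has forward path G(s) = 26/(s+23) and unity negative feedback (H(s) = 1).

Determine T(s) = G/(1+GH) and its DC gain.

T(s) = G/(1+GH) = [26/(s+23)] / [1 + 26/(s+23)] = 26/(s+23+26) = 26/(s+49). DC gain = 26/49 = 0.5306.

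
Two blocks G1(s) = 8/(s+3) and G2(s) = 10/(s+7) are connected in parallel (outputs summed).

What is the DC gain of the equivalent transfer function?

Parallel: G_eq = G1 + G2. DC gain = G1(0) + G2(0) = 8/3 + 10/7 = 2.6667 + 1.4286 = 4.0952.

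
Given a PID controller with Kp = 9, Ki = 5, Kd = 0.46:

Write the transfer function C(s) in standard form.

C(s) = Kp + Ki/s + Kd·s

Substituting values: C(s) = 9 + 5/s + 0.46s = (0.46s² + 9s + 5)/s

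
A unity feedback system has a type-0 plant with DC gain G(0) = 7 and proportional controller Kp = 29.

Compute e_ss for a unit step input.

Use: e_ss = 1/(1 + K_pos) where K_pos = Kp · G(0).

K_pos = Kp · G(0) = 29 × 7 = 203. e_ss = 1/(1 + 203) = 0.0049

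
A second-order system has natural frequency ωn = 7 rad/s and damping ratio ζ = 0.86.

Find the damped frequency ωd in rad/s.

ωd = ωn√(1 - ζ²) = 7√(1 - 0.86²) = 3.57 rad/s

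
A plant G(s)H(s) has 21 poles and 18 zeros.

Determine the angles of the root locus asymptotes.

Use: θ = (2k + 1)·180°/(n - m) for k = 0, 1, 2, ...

n - m = 21 - 18 = 3. Angles: θk = (2k + 1)·180°/3 = 60°, 180°, 300°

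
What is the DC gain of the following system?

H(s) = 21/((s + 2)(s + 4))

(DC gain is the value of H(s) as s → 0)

DC gain = H(0) = 21/(2 × 4) = 21/8 = 2.625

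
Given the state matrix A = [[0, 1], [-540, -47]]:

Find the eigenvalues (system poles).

det(A - λI) = λ² - (-47)λ + 540 = (λ - (-20))(λ - (-27)). Eigenvalues: -20, -27.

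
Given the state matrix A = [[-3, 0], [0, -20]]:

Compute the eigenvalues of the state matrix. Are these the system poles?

For diagonal matrix, eigenvalues are diagonal entries: λ₁ = -3, λ₂ = -20. Eigenvalues of A = system poles.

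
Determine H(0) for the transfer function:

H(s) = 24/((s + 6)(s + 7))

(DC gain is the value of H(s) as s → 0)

DC gain = H(0) = 24/(6 × 7) = 24/42 = 0.5714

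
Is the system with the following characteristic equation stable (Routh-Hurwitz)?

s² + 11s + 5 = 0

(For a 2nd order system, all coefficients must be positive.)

Coefficients: 1, 11, 5. All positive, so system is stable.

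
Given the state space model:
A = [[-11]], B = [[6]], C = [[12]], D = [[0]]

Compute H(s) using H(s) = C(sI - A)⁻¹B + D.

(sI - A)⁻¹ = 1/(s + 11). H(s) = 12 × 6/(s + 11) + 0 = 72/(s + 11).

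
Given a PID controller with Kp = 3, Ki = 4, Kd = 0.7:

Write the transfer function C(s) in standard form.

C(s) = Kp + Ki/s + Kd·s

Substituting values: C(s) = 3 + 4/s + 0.7s = (0.7s² + 3s + 4)/s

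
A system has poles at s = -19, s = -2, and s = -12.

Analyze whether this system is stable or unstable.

All poles are in the left half-plane. System is stable.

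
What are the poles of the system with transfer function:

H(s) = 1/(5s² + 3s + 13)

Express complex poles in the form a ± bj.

Discriminant = 3² - 4×5×13 = 9 - 260 = -251 < 0, so the poles are a complex conjugate pair s = (-3 ± j√251)/(2×5). Real part = -3/(2×5) = -3/10 = -0.3; imaginary part = ±√251/(2×5) ≈ 1.5843. Poles: s = -0.3 ± 1.5843j.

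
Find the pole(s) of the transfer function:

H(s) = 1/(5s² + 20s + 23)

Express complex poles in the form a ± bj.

Discriminant = 20² - 4×5×23 = 400 - 460 = -60 < 0, so the poles are a complex conjugate pair s = (-20 ± j√60)/(2×5). Real part = -20/(2×5) = -20/10 = -2; imaginary part = ±√60/(2×5) ≈ 0.7746. Poles: s = -2 ± 0.7746j.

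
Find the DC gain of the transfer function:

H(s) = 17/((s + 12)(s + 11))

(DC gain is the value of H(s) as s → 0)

DC gain = H(0) = 17/(12 × 11) = 17/132 = 0.1288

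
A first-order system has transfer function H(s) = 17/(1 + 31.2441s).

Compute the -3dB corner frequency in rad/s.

Corner frequency = 1/τ = 1/31.2441 = 0.032 rad/s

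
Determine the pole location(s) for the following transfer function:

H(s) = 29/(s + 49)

Pole is where denominator = 0: s + 49 = 0, so s = -49.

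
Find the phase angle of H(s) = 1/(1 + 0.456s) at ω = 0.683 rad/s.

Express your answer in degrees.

Phase = -arctan(ωτ) = -arctan(0.683 × 0.456) = -17.3°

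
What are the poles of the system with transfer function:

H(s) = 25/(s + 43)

Pole is where denominator = 0: s + 43 = 0, so s = -43.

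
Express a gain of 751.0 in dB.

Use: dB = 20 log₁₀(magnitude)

dB = 20 log₁₀(751.0) = 57.5 dB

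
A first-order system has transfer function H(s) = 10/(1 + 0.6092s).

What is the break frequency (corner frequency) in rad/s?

Corner frequency = 1/τ = 1/0.6092 = 1.641 rad/s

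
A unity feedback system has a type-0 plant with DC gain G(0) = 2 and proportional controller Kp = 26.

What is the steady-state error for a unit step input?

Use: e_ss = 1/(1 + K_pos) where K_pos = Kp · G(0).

K_pos = Kp · G(0) = 26 × 2 = 52. e_ss = 1/(1 + 52) = 0.0189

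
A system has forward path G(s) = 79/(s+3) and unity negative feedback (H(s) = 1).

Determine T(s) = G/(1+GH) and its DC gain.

T(s) = G/(1+GH) = [79/(s+3)] / [1 + 79/(s+3)] = 79/(s+3+79) = 79/(s+82). DC gain = 79/82 = 0.9634.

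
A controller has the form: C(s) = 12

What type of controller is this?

This is a Proportional (P) controller.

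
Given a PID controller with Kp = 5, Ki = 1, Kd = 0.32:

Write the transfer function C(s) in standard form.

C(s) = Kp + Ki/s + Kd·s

Substituting values: C(s) = 5 + 1/s + 0.32s = (0.32s² + 5s + 1)/s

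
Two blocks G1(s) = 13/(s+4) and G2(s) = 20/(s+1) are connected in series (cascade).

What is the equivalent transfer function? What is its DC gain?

Series: multiply transfer functions. G_eq = 13/(s+4) × 20/(s+1) = 260/((s+4)(s+1)). DC gain = 260/(4×1) = 65.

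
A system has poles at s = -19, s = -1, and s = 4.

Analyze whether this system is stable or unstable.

Pole(s) at s = 4 are not in the left half-plane. System is unstable.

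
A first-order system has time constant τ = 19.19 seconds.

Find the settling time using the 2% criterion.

For first-order system, 2% settling time ≈ 4τ = 4 × 19.19 = 76.76 s.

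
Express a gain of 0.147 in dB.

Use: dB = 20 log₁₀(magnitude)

dB = 20 log₁₀(0.147) = -16.7 dB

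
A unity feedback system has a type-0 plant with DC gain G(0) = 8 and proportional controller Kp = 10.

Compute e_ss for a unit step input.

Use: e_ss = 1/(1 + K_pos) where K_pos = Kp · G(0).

K_pos = Kp · G(0) = 10 × 8 = 80. e_ss = 1/(1 + 80) = 0.0123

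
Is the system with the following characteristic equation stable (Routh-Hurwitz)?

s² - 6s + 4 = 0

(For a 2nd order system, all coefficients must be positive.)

Coefficients: 1, -6, 4. b=-6 not positive, so system is unstable.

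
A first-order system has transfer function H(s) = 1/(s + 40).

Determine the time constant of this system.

For H(s) = 1/(s + 1/τ), the pole is at -1/τ = -40, so τ = 1/40 = 0.025 s.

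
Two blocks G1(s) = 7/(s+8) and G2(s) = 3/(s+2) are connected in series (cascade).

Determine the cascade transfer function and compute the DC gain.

Series: multiply transfer functions. G_eq = 7/(s+8) × 3/(s+2) = 21/((s+8)(s+2)). DC gain = 21/(8×2) = 1.3125.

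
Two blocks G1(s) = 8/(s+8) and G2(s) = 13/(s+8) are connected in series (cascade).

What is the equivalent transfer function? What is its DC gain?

Series: multiply transfer functions. G_eq = 8/(s+8) × 13/(s+8) = 104/((s+8)(s+8)). DC gain = 104/(8×8) = 1.625.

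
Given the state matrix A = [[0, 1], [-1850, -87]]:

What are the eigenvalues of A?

det(A - λI) = λ² - (-87)λ + 1850 = (λ - (-37))(λ - (-50)). Eigenvalues: -37, -50.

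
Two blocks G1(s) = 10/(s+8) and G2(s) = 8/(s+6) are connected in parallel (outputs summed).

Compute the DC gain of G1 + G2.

Parallel: G_eq = G1 + G2. DC gain = G1(0) + G2(0) = 10/8 + 8/6 = 1.25 + 1.3333 = 2.5833.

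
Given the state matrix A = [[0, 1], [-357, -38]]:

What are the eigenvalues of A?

det(A - λI) = λ² - (-38)λ + 357 = (λ - (-21))(λ - (-17)). Eigenvalues: -21, -17.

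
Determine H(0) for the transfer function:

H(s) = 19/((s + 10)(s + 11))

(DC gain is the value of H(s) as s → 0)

DC gain = H(0) = 19/(10 × 11) = 19/110 = 0.1727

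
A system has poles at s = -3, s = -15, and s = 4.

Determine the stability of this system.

Pole(s) at s = 4 are not in the left half-plane. System is unstable.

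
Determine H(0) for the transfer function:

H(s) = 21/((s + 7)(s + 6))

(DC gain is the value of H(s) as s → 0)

DC gain = H(0) = 21/(7 × 6) = 21/42 = 0.5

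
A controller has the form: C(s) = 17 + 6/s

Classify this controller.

This is a Proportional-Integral (PI) controller.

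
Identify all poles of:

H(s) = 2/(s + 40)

Pole is where denominator = 0: s + 40 = 0, so s = -40.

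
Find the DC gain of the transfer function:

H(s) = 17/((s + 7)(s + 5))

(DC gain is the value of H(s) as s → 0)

DC gain = H(0) = 17/(7 × 5) = 17/35 = 0.4857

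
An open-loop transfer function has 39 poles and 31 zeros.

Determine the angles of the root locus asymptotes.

n - m = 39 - 31 = 8. Angles: θk = (2k + 1)·180°/8 = 22.5°, 67.5°, 112.5°, 157.5°, 202.5°, 247.5°, 292.5°, 337.5°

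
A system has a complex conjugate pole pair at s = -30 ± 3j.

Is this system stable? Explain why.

Real part of poles is -30 (< 0, left half-plane). Stable.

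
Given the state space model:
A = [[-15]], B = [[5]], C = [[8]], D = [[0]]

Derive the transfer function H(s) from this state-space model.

(sI - A)⁻¹ = 1/(s + 15). H(s) = 8 × 5/(s + 15) + 0 = 40/(s + 15).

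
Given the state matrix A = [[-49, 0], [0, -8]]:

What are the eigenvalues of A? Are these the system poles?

For diagonal matrix, eigenvalues are diagonal entries: λ₁ = -49, λ₂ = -8. Eigenvalues of A = system poles.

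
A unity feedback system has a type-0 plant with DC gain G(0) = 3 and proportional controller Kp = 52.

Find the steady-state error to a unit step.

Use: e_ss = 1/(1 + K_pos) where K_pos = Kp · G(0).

K_pos = Kp · G(0) = 52 × 3 = 156. e_ss = 1/(1 + 156) = 0.0064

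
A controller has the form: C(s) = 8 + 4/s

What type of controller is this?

This is a Proportional-Integral (PI) controller.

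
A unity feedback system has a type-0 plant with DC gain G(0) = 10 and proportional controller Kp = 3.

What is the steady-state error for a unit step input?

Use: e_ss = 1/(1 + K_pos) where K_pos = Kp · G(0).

K_pos = Kp · G(0) = 3 × 10 = 30. e_ss = 1/(1 + 30) = 0.0323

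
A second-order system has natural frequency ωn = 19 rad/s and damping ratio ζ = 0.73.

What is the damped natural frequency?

ωd = ωn√(1 - ζ²) = 19√(1 - 0.73²) = 12.99 rad/s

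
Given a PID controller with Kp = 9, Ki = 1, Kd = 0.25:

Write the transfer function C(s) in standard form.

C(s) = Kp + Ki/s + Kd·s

Substituting values: C(s) = 9 + 1/s + 0.25s = (0.25s² + 9s + 1)/s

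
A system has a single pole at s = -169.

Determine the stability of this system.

Pole at s = -169 is in the left half-plane. Stable.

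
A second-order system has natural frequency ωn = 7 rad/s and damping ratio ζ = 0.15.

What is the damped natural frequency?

ωd = ωn√(1 - ζ²) = 7√(1 - 0.15²) = 6.92 rad/s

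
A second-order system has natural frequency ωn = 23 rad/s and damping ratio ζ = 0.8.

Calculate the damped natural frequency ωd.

ωd = ωn√(1 - ζ²) = 23√(1 - 0.8²) = 13.8 rad/s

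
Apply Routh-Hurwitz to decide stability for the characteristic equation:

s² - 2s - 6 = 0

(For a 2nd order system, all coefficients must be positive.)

Coefficients: 1, -2, -6. b=-2, c=-6 not positive, so system is unstable.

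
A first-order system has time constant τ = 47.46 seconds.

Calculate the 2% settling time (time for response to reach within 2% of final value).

For first-order system, 2% settling time ≈ 4τ = 4 × 47.46 = 189.84 s.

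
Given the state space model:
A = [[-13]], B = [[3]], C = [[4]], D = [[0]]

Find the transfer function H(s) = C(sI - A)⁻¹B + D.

(sI - A)⁻¹ = 1/(s + 13). H(s) = 4 × 3/(s + 13) + 0 = 12/(s + 13).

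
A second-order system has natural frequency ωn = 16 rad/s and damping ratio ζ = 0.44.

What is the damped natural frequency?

ωd = ωn√(1 - ζ²) = 16√(1 - 0.44²) = 14.37 rad/s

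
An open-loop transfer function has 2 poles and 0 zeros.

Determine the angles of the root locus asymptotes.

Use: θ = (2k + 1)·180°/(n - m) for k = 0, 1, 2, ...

n - m = 2 - 0 = 2. Angles: θk = (2k + 1)·180°/2 = 90°, 270°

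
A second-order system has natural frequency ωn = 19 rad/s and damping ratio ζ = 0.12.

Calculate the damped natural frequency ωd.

ωd = ωn√(1 - ζ²) = 19√(1 - 0.12²) = 18.86 rad/s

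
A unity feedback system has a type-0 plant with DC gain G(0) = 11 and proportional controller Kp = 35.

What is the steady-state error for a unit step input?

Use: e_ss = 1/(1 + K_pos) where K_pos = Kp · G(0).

K_pos = Kp · G(0) = 35 × 11 = 385. e_ss = 1/(1 + 385) = 0.0026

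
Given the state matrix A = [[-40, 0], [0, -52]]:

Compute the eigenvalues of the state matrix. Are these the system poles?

For diagonal matrix, eigenvalues are diagonal entries: λ₁ = -40, λ₂ = -52. Eigenvalues of A = system poles.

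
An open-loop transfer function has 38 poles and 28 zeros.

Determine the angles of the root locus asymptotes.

n - m = 38 - 28 = 10. Angles: θk = (2k + 1)·180°/10 = 18°, 54°, 90°, 126°, 162°, 198°, 234°, 270°, 306°, 342°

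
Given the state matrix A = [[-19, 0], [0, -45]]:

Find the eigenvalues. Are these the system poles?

For diagonal matrix, eigenvalues are diagonal entries: λ₁ = -19, λ₂ = -45. Eigenvalues of A = system poles.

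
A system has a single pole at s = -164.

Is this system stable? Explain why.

Pole at s = -164 is in the left half-plane. Stable.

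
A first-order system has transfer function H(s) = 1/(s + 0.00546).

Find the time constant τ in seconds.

For H(s) = 1/(s + 1/τ), the pole is at -1/τ = -0.00546, so τ = 1/0.00546 = 183.2 s.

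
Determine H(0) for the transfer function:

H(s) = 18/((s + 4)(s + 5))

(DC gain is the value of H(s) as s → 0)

DC gain = H(0) = 18/(4 × 5) = 18/20 = 0.9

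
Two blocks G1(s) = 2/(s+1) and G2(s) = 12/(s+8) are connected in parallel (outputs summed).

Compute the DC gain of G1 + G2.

Parallel: G_eq = G1 + G2. DC gain = G1(0) + G2(0) = 2/1 + 12/8 = 2 + 1.5 = 3.5.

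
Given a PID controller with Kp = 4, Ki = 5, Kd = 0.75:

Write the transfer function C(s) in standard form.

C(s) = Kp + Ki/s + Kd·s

Substituting values: C(s) = 4 + 5/s + 0.75s = (0.75s² + 4s + 5)/s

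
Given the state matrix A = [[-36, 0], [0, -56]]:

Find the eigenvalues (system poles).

For diagonal matrix, eigenvalues are diagonal entries: λ₁ = -36, λ₂ = -56.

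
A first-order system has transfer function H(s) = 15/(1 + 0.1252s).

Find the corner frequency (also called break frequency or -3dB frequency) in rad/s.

Corner frequency = 1/τ = 1/0.1252 = 7.987 rad/s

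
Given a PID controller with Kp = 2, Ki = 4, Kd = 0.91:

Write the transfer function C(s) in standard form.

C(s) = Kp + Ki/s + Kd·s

Substituting values: C(s) = 2 + 4/s + 0.91s = (0.91s² + 2s + 4)/s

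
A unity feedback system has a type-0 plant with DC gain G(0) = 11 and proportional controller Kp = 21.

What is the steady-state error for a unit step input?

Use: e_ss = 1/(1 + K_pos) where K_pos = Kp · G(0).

K_pos = Kp · G(0) = 21 × 11 = 231. e_ss = 1/(1 + 231) = 0.0043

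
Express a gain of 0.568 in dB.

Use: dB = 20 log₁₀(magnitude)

dB = 20 log₁₀(0.568) = -4.9 dB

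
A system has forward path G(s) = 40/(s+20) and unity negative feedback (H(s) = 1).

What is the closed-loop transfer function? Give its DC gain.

T(s) = G/(1+GH) = [40/(s+20)] / [1 + 40/(s+20)] = 40/(s+20+40) = 40/(s+60). DC gain = 40/60 = 0.6667.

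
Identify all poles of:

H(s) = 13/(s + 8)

Pole is where denominator = 0: s + 8 = 0, so s = -8.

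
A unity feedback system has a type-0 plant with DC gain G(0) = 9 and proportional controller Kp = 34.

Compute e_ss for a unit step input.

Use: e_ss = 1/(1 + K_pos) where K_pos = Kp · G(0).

K_pos = Kp · G(0) = 34 × 9 = 306. e_ss = 1/(1 + 306) = 0.0033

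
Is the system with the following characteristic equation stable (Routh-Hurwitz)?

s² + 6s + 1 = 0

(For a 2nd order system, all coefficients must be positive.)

Coefficients: 1, 6, 1. All positive, so system is stable.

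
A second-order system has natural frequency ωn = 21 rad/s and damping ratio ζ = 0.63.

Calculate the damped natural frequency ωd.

ωd = ωn√(1 - ζ²) = 21√(1 - 0.63²) = 16.31 rad/s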